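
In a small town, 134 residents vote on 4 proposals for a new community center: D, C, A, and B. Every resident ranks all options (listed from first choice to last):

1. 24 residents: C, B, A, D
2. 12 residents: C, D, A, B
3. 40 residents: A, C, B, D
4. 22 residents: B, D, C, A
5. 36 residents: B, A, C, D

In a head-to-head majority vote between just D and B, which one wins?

Voters preferring D to B: 12; preferring B to D: 122.
B wins the head-to-head.

B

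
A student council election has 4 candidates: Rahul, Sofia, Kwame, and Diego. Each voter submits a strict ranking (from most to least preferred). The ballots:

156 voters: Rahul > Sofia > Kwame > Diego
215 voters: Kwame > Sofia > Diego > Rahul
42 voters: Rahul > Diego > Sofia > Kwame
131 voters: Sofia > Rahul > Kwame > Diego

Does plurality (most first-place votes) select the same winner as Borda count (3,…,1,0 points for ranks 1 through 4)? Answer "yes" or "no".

no

Plurality — first-place votes: Rahul 198, Sofia 131, Kwame 215, Diego 0. Winner: Kwame.
Borda — scores: Rahul 856, Sofia 1177, Kwame 932, Diego 299. Winner: Sofia.
The two methods disagree.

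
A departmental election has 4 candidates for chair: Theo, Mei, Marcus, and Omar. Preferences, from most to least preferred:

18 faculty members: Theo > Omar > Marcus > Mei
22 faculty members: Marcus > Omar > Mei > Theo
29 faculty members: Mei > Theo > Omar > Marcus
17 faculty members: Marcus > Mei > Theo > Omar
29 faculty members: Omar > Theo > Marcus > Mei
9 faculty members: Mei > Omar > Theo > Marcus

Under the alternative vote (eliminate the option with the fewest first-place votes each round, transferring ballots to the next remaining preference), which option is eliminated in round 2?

Mei

Round 1: Theo 18, Mei 38, Marcus 39, Omar 29. Eliminate Theo.
Round 2: Mei 38, Marcus 39, Omar 47. Eliminate Mei.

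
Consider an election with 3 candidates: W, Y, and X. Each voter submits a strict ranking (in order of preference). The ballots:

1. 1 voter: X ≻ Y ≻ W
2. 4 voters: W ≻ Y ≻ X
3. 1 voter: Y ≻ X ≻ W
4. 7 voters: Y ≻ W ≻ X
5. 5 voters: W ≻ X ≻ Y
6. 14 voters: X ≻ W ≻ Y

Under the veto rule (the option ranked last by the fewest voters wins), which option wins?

W

Last-place votes: W 2, Y 19, X 11.
W is ranked last by the fewest voters, so W wins.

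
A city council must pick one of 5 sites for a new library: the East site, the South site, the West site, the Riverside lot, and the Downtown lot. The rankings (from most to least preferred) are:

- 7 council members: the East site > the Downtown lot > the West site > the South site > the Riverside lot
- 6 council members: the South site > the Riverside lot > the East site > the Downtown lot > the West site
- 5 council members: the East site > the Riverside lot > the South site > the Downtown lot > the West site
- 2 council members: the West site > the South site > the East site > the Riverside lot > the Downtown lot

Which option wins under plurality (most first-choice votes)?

the East site

First-place votes: the East site 12, the South site 6, the West site 2, the Riverside lot 0, the Downtown lot 0.
the East site has the most first-place votes.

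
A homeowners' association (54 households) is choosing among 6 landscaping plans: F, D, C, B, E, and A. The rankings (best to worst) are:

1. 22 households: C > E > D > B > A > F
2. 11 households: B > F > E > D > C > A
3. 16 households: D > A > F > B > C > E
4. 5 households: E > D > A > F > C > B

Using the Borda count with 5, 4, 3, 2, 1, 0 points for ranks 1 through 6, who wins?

F: 22·0 + 11·4 + 16·3 + 5·2 = 102
D: 22·3 + 11·2 + 16·5 + 5·4 = 188
C: 22·5 + 11·1 + 16·1 + 5·1 = 142
B: 22·2 + 11·5 + 16·2 + 5·0 = 131
E: 22·4 + 11·3 + 16·0 + 5·5 = 146
A: 22·1 + 11·0 + 16·4 + 5·3 = 101
D has the highest Borda score (188).

D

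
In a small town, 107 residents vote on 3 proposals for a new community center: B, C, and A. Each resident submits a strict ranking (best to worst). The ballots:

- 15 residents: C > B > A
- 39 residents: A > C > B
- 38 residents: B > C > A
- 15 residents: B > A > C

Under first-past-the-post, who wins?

First-place votes: B 53, C 15, A 39.
B has the most first-place votes.

B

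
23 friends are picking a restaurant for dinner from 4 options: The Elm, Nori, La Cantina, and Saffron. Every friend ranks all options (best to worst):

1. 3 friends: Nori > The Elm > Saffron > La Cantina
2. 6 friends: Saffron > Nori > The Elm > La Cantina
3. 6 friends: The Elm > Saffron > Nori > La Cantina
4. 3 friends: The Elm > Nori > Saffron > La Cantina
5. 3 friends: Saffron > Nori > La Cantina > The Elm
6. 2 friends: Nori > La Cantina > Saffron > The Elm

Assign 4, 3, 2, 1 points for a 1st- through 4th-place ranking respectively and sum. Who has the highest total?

The Elm: 3·3 + 6·2 + 6·4 + 3·4 + 3·1 + 2·1 = 62
Nori: 3·4 + 6·3 + 6·2 + 3·3 + 3·3 + 2·4 = 68
La Cantina: 3·1 + 6·1 + 6·1 + 3·1 + 3·2 + 2·3 = 30
Saffron: 3·2 + 6·4 + 6·3 + 3·2 + 3·4 + 2·2 = 70
Saffron has the highest Borda score (70).

Saffron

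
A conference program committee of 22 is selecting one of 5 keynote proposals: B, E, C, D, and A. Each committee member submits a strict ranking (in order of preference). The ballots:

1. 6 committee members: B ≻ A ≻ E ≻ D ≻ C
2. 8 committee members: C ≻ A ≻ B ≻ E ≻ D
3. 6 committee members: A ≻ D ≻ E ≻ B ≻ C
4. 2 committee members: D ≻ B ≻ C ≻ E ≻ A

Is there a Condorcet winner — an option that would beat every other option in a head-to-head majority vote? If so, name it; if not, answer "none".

A

A vs B: 14–8 for A.
A vs E: 20–2 for A.
A vs C: 12–10 for A.
A vs D: 20–2 for A.
A beats every other option head-to-head.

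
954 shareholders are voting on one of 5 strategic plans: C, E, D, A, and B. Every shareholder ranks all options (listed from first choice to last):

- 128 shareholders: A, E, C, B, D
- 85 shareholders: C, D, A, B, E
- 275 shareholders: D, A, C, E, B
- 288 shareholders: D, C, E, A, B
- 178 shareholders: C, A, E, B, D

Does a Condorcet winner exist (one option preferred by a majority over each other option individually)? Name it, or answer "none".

D

D vs C: 563–391 for D.
D vs E: 648–306 for D.
D vs A: 648–306 for D.
D vs B: 648–306 for D.
D beats every other option head-to-head.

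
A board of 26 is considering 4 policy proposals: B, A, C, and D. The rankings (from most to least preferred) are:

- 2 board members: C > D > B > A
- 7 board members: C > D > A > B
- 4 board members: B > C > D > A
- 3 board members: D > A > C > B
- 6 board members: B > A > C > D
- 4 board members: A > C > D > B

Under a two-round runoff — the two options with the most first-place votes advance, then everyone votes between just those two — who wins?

C

Round 1 first-place votes: B 10, A 4, C 9, D 3.
B and C advance.
Runoff: B is preferred to C by 10 voters; C by 16.
C wins the runoff.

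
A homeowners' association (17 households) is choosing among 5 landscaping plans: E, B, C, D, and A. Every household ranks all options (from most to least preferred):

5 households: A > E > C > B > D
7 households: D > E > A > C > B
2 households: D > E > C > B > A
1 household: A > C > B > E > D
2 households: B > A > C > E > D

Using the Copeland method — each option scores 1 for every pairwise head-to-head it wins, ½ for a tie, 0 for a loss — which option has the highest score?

E: beats B, C, and A; loses to D → score 3.
B: loses to E, C, D, and A → score 0.
C: beats B; loses to E, D, and A → score 1.
D: beats E, B, C, and A → score 4.
A: beats B and C; loses to E and D → score 2.
D has the best pairwise record.

D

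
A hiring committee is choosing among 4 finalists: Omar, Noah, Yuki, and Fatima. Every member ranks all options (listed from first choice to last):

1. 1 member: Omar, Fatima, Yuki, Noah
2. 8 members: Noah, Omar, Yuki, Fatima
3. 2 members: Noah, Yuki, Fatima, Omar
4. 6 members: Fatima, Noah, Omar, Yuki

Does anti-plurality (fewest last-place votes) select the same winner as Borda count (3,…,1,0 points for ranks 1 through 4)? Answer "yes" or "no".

Anti-plurality — last-place votes: Omar 2, Noah 1, Yuki 6, Fatima 8. Winner: Noah.
Borda — scores: Omar 25, Noah 42, Yuki 13, Fatima 22. Winner: Noah.
The two methods agree.

yes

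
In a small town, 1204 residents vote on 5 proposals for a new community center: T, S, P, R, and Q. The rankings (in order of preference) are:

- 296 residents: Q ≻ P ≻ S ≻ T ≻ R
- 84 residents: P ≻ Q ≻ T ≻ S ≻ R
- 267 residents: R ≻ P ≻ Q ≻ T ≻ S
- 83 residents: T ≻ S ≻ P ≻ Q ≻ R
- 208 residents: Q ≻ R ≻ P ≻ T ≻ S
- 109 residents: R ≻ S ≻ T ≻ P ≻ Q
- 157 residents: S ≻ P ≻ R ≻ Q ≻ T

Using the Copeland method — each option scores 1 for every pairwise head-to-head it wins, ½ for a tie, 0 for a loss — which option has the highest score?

P

T: beats S; loses to P, R, and Q → score 1.
S: beats R; loses to T, P, and Q → score 1.
P: beats T, S, R, and Q → score 4.
R: beats T; loses to S, P, and Q → score 1.
Q: beats T, S, and R; loses to P → score 3.
P has the best pairwise record.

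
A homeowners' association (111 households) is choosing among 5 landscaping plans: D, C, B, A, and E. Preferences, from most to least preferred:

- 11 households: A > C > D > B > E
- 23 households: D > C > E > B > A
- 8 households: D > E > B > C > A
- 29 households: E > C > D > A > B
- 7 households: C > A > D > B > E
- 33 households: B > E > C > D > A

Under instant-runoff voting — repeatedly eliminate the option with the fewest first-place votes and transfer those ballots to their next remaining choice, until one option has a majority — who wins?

D

Round 1: D 31, C 7, B 33, A 11, E 29. Eliminate C.
Round 2: D 31, B 33, A 18, E 29. Eliminate A.
Round 3: D 49, B 33, E 29. Eliminate E.
Round 4: D 78, B 33. D has a majority.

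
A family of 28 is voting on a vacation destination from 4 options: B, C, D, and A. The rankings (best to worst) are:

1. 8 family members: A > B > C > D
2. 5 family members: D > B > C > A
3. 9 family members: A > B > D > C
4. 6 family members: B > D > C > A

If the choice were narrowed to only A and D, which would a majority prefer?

Voters preferring A to D: 17; preferring D to A: 11.
A wins the head-to-head.

A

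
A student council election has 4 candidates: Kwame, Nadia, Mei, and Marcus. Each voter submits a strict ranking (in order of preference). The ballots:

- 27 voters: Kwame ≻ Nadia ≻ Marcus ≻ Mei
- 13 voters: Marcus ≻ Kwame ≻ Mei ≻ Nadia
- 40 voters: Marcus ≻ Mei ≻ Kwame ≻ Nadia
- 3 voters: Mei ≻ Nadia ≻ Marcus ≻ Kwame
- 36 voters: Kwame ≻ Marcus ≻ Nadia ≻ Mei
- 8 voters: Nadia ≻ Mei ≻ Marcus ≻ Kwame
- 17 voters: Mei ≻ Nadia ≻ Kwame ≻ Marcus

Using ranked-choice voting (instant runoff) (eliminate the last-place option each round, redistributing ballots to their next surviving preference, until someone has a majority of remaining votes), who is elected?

Kwame

Round 1: Kwame 63, Nadia 8, Mei 20, Marcus 53. Eliminate Nadia.
Round 2: Kwame 63, Mei 28, Marcus 53. Eliminate Mei.
Round 3: Kwame 80, Marcus 64. Kwame has a majority.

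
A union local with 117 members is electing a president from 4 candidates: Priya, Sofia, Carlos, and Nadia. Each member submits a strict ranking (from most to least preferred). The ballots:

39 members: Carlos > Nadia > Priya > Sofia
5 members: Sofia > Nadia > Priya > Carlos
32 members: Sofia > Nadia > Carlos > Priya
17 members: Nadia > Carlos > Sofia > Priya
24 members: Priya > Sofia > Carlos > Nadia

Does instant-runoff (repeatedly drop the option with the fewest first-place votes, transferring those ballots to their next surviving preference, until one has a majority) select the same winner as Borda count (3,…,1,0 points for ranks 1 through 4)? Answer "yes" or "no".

Instant-runoff — R1 Priya 24, Sofia 37, Carlos 39, Nadia 17 (Nadia out); R2 Priya 24, Sofia 37, Carlos 56 (Priya out); R3 Sofia 61, Carlos 56 (Sofia winner). Winner: Sofia.
Borda — scores: Priya 116, Sofia 176, Carlos 207, Nadia 203. Winner: Carlos.
The two methods disagree.

no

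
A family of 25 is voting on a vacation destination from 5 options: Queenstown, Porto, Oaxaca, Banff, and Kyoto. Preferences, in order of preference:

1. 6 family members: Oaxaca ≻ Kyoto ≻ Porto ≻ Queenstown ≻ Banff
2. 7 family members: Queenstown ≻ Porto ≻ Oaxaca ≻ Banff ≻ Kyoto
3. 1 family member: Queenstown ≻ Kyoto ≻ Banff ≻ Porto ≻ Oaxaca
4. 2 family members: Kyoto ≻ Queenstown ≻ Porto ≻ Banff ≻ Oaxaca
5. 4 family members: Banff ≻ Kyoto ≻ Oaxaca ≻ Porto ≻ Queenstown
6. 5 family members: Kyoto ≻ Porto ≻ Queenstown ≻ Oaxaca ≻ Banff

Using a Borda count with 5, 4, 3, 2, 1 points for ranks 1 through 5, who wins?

Queenstown: 6·2 + 7·5 + 1·5 + 2·4 + 4·1 + 5·3 = 79
Porto: 6·3 + 7·4 + 1·2 + 2·3 + 4·2 + 5·4 = 82
Oaxaca: 6·5 + 7·3 + 1·1 + 2·1 + 4·3 + 5·2 = 76
Banff: 6·1 + 7·2 + 1·3 + 2·2 + 4·5 + 5·1 = 52
Kyoto: 6·4 + 7·1 + 1·4 + 2·5 + 4·4 + 5·5 = 86
Kyoto has the highest Borda score (86).

Kyoto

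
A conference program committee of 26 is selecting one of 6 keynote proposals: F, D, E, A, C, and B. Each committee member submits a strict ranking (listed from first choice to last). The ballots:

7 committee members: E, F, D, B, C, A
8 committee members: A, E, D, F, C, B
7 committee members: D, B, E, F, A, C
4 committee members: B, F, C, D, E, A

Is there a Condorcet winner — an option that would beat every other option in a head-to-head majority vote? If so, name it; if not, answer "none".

E vs F: 22–4 for E.
E vs D: 15–11 for E.
E vs A: 18–8 for E.
E vs C: 22–4 for E.
E vs B: 15–11 for E.
E beats every other option head-to-head.

E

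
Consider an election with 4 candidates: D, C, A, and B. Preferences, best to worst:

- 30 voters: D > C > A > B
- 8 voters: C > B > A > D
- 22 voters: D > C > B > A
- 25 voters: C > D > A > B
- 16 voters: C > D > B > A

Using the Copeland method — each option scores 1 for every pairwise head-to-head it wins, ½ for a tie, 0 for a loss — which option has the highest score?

D: beats C, A, and B → score 3.
C: beats A and B; loses to D → score 2.
A: beats B; loses to D and C → score 1.
B: loses to D, C, and A → score 0.
D has the best pairwise record.

D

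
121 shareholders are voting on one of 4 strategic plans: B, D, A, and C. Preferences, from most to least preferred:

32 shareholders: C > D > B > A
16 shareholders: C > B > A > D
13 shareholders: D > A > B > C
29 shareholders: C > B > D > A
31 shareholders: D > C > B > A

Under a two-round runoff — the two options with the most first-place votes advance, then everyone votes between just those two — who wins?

Round 1 first-place votes: B 0, D 44, A 0, C 77.
C and D advance.
Runoff: C is preferred to D by 77 voters; D by 44.
C wins the runoff.

C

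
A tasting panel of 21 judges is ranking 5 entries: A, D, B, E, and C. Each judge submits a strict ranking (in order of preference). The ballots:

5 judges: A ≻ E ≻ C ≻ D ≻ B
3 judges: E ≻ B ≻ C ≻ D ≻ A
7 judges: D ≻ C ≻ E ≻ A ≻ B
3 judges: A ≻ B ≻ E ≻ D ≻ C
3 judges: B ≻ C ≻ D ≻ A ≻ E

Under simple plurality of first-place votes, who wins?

First-place votes: A 8, D 7, B 3, E 3, C 0.
A has the most first-place votes.

A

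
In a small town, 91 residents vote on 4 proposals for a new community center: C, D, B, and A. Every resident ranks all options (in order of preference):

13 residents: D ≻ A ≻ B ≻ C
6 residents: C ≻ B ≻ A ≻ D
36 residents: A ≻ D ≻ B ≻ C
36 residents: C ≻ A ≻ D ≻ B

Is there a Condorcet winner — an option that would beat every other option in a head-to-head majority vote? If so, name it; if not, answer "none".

A vs C: 49–42 for A.
A vs D: 78–13 for A.
A vs B: 85–6 for A.
A beats every other option head-to-head.

A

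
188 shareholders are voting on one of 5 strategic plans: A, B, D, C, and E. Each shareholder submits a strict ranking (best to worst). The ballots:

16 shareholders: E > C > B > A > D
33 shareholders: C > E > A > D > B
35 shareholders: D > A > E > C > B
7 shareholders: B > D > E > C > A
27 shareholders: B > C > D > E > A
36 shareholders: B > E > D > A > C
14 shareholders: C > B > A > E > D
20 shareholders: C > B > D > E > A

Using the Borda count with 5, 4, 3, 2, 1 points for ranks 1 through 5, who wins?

C

A: 16·2 + 33·3 + 35·4 + 7·1 + 27·1 + 36·2 + 14·3 + 20·1 = 439
B: 16·3 + 33·1 + 35·1 + 7·5 + 27·5 + 36·5 + 14·4 + 20·4 = 602
D: 16·1 + 33·2 + 35·5 + 7·4 + 27·3 + 36·3 + 14·1 + 20·3 = 548
C: 16·4 + 33·5 + 35·2 + 7·2 + 27·4 + 36·1 + 14·5 + 20·5 = 627
E: 16·5 + 33·4 + 35·3 + 7·3 + 27·2 + 36·4 + 14·2 + 20·2 = 604
C has the highest Borda score (627).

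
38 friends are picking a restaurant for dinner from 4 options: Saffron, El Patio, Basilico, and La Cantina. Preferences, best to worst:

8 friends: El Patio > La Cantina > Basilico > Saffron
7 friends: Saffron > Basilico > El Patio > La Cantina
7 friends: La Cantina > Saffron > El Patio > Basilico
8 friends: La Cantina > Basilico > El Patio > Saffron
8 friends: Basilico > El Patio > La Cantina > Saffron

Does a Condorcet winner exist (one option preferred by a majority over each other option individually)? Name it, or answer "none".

none

Checking pairwise contests:
El Patio beats Saffron 24–14.
Basilico beats El Patio 23–15.
La Cantina beats Basilico 23–15.
El Patio beats La Cantina 23–15.
Every option loses at least one head-to-head, so there is no Condorcet winner.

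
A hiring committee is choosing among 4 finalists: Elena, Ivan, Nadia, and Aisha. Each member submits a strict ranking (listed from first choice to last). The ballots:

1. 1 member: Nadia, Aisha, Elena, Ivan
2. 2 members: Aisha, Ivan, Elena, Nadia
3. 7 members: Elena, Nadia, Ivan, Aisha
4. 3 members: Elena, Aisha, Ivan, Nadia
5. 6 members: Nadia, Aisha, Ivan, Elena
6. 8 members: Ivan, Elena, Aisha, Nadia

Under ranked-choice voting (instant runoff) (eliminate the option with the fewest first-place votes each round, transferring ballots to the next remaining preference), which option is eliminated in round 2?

Nadia

Round 1: Elena 10, Ivan 8, Nadia 7, Aisha 2. Eliminate Aisha.
Round 2: Elena 10, Ivan 10, Nadia 7. Eliminate Nadia.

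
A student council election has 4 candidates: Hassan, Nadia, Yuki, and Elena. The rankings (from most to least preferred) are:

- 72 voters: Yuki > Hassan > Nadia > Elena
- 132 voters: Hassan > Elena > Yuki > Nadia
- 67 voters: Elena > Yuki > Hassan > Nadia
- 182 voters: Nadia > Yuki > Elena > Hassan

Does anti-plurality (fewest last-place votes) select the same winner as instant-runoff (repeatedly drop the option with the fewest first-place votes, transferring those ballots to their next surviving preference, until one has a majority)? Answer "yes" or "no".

Anti-plurality — last-place votes: Hassan 182, Nadia 199, Yuki 0, Elena 72. Winner: Yuki.
Instant-runoff — R1 Hassan 132, Nadia 182, Yuki 72, Elena 67 (Elena out); R2 Hassan 132, Nadia 182, Yuki 139 (Hassan out); R3 Nadia 182, Yuki 271 (Yuki winner). Winner: Yuki.
The two methods agree.

yes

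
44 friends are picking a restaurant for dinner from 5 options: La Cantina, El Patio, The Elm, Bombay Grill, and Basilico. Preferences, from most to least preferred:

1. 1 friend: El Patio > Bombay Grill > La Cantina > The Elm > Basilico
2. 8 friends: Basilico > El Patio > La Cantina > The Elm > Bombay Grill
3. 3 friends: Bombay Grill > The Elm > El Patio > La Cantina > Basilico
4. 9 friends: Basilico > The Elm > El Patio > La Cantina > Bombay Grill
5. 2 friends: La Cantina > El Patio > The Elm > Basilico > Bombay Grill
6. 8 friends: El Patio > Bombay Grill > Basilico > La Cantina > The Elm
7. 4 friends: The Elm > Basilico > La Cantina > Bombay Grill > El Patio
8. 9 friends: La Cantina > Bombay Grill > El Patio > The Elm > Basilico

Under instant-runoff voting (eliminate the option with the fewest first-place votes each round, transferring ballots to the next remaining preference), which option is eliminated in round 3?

Round 1: La Cantina 11, El Patio 9, The Elm 4, Bombay Grill 3, Basilico 17. Eliminate Bombay Grill.
Round 2: La Cantina 11, El Patio 9, The Elm 7, Basilico 17. Eliminate The Elm.
Round 3: La Cantina 11, El Patio 12, Basilico 21. Eliminate La Cantina.

La Cantina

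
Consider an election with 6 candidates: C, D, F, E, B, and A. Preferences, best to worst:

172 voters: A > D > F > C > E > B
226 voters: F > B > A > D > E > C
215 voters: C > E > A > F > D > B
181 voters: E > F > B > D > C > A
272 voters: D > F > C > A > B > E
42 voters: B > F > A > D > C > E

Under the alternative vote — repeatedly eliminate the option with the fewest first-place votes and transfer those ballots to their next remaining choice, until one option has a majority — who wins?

Round 1: C 215, D 272, F 226, E 181, B 42, A 172. Eliminate B.
Round 2: C 215, D 272, F 268, E 181, A 172. Eliminate A.
Round 3: C 215, D 444, F 268, E 181. Eliminate E.
Round 4: C 215, D 444, F 449. Eliminate C.
Round 5: D 444, F 664. F has a majority.

F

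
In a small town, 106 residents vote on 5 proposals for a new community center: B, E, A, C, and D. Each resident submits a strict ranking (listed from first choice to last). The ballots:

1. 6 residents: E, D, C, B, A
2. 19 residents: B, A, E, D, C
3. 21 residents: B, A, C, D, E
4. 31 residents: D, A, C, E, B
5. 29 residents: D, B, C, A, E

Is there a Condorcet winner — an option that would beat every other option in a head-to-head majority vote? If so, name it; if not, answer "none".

D vs B: 66–40 for D.
D vs E: 81–25 for D.
D vs A: 66–40 for D.
D vs C: 85–21 for D.
D beats every other option head-to-head.

D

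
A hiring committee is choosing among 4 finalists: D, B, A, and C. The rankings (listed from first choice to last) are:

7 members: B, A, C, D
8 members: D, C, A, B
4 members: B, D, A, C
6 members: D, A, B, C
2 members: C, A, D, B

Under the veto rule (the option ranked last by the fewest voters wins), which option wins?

A

Last-place votes: D 7, B 10, A 0, C 10.
A is ranked last by the fewest voters, so A wins.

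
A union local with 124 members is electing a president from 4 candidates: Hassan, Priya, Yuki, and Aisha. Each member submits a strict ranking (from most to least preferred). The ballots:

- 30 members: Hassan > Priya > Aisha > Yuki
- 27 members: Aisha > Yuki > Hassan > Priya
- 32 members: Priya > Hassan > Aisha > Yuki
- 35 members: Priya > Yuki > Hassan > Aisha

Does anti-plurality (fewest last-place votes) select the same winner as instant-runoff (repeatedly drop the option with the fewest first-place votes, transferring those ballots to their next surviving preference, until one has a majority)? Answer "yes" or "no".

Anti-plurality — last-place votes: Hassan 0, Priya 27, Yuki 62, Aisha 35. Winner: Hassan.
Instant-runoff — R1 Hassan 30, Priya 67, Yuki 0, Aisha 27 (Priya winner). Winner: Priya.
The two methods disagree.

no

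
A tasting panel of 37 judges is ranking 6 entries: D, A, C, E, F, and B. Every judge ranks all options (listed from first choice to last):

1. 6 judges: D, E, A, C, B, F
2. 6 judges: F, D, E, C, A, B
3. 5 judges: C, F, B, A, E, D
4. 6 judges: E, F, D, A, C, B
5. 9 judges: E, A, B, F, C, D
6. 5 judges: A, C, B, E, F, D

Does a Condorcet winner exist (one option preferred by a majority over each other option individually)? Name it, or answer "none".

E

E vs D: 25–12 for E.
E vs A: 27–10 for E.
E vs C: 27–10 for E.
E vs F: 26–11 for E.
E vs B: 27–10 for E.
E beats every other option head-to-head.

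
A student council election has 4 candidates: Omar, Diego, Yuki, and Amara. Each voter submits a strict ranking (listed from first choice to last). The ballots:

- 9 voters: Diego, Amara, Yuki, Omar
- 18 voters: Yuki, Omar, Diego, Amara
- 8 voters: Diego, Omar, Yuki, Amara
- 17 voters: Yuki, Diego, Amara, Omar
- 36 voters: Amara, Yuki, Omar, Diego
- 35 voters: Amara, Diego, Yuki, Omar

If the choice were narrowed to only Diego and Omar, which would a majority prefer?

Diego

Voters preferring Diego to Omar: 69; preferring Omar to Diego: 54.
Diego wins the head-to-head.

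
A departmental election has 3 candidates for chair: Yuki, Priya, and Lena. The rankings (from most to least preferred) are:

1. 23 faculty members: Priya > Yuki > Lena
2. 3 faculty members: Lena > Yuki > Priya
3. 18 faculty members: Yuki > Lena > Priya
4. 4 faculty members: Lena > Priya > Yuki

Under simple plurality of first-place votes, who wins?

First-place votes: Yuki 18, Priya 23, Lena 7.
Priya has the most first-place votes.

Priya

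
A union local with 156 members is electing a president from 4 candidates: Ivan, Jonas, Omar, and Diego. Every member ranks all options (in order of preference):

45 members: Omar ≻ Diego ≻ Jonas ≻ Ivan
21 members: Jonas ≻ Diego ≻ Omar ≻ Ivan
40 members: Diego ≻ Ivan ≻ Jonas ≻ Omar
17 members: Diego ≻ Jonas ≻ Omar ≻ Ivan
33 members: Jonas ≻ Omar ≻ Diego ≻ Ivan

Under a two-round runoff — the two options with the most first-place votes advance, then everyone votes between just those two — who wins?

Diego

Round 1 first-place votes: Ivan 0, Jonas 54, Omar 45, Diego 57.
Diego and Jonas advance.
Runoff: Diego is preferred to Jonas by 102 voters; Jonas by 54.
Diego wins the runoff.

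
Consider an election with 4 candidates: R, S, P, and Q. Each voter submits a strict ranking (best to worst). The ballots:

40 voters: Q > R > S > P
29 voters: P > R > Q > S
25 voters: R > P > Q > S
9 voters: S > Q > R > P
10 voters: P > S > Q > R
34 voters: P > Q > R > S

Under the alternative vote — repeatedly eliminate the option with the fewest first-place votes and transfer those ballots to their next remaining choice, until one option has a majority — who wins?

P

Round 1: R 25, S 9, P 73, Q 40. Eliminate S.
Round 2: R 25, P 73, Q 49. Eliminate R.
Round 3: P 98, Q 49. P has a majority.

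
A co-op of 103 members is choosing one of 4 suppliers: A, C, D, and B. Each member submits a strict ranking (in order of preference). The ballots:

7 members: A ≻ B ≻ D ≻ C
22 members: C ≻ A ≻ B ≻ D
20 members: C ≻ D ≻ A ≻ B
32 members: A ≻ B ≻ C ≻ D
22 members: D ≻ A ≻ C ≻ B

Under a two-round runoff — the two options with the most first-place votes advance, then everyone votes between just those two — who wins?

Round 1 first-place votes: A 39, C 42, D 22, B 0.
C and A advance.
Runoff: C is preferred to A by 42 voters; A by 61.
A wins the runoff.

A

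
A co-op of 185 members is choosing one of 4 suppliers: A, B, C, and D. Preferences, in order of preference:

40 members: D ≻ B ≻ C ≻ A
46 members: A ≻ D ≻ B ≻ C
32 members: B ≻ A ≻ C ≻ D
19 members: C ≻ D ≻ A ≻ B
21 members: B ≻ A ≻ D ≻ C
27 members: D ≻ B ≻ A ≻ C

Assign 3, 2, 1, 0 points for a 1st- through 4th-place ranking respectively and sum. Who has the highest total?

D

A: 40·0 + 46·3 + 32·2 + 19·1 + 21·2 + 27·1 = 290
B: 40·2 + 46·1 + 32·3 + 19·0 + 21·3 + 27·2 = 339
C: 40·1 + 46·0 + 32·1 + 19·3 + 21·0 + 27·0 = 129
D: 40·3 + 46·2 + 32·0 + 19·2 + 21·1 + 27·3 = 352
D has the highest Borda score (352).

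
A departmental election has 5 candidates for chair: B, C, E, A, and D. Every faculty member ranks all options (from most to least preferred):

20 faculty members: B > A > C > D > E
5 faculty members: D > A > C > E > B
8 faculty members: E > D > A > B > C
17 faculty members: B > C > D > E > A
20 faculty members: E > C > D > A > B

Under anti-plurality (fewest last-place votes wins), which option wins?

D

Last-place votes: B 25, C 8, E 20, A 17, D 0.
D is ranked last by the fewest voters, so D wins.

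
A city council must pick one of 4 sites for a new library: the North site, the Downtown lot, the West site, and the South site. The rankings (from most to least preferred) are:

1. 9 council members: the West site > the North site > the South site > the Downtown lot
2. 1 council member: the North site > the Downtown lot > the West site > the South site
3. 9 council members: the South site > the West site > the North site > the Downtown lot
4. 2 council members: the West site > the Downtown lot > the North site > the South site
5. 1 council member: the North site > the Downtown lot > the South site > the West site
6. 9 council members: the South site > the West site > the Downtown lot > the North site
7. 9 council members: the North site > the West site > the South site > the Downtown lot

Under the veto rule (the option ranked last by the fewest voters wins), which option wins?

the West site

Last-place votes: the North site 9, the Downtown lot 27, the West site 1, the South site 3.
the West site is ranked last by the fewest voters, so the West site wins.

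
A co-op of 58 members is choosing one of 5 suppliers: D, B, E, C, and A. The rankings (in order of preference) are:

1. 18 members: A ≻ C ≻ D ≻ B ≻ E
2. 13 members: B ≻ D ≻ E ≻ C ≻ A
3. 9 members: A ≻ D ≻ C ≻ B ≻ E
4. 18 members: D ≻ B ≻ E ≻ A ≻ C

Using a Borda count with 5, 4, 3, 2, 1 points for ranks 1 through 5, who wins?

D: 18·3 + 13·4 + 9·4 + 18·5 = 232
B: 18·2 + 13·5 + 9·2 + 18·4 = 191
E: 18·1 + 13·3 + 9·1 + 18·3 = 120
C: 18·4 + 13·2 + 9·3 + 18·1 = 143
A: 18·5 + 13·1 + 9·5 + 18·2 = 184
D has the highest Borda score (232).

D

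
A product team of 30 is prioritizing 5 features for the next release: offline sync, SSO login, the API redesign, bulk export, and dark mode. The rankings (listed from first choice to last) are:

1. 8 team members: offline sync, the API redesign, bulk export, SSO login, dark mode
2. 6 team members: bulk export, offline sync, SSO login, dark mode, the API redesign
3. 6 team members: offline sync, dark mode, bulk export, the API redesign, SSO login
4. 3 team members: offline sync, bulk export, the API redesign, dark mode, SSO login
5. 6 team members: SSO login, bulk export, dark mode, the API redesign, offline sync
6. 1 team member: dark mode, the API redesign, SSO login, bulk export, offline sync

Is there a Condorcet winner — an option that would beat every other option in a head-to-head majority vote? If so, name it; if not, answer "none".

offline sync vs SSO login: 23–7 for offline sync.
offline sync vs the API redesign: 23–7 for offline sync.
offline sync vs bulk export: 17–13 for offline sync.
offline sync vs dark mode: 23–7 for offline sync.
offline sync beats every other option head-to-head.

offline sync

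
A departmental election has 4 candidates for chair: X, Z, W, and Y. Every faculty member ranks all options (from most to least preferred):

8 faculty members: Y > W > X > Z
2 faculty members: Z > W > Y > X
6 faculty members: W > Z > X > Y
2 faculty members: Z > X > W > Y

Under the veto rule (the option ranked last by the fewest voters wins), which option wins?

Last-place votes: X 2, Z 8, W 0, Y 8.
W is ranked last by the fewest voters, so W wins.

W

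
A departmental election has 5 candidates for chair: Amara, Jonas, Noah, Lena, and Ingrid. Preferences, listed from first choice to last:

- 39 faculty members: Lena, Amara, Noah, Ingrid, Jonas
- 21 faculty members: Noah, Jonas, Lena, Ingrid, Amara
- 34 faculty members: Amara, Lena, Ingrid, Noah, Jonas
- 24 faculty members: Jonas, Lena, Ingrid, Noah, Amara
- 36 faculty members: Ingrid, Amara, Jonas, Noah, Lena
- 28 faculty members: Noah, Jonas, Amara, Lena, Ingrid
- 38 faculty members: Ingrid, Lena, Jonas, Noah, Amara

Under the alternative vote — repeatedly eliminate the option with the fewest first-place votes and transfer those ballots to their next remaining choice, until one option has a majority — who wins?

Round 1: Amara 34, Jonas 24, Noah 49, Lena 39, Ingrid 74. Eliminate Jonas.
Round 2: Amara 34, Noah 49, Lena 63, Ingrid 74. Eliminate Amara.
Round 3: Noah 49, Lena 97, Ingrid 74. Eliminate Noah.
Round 4: Lena 146, Ingrid 74. Lena has a majority.

Lena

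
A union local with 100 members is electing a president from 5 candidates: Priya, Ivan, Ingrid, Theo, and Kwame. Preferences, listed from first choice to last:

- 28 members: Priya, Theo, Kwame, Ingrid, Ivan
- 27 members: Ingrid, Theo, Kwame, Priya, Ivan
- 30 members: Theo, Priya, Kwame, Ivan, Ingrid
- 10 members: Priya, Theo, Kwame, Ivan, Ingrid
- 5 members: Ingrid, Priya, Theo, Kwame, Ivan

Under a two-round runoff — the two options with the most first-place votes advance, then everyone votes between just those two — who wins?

Priya

Round 1 first-place votes: Priya 38, Ivan 0, Ingrid 32, Theo 30, Kwame 0.
Priya and Ingrid advance.
Runoff: Priya is preferred to Ingrid by 68 voters; Ingrid by 32.
Priya wins the runoff.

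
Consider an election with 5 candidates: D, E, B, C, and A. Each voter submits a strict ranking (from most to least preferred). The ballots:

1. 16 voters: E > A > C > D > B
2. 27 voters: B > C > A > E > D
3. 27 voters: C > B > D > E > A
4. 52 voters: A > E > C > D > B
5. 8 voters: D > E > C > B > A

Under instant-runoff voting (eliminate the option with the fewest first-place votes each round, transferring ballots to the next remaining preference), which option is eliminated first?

Round 1: D 8, E 16, B 27, C 27, A 52. Eliminate D.

D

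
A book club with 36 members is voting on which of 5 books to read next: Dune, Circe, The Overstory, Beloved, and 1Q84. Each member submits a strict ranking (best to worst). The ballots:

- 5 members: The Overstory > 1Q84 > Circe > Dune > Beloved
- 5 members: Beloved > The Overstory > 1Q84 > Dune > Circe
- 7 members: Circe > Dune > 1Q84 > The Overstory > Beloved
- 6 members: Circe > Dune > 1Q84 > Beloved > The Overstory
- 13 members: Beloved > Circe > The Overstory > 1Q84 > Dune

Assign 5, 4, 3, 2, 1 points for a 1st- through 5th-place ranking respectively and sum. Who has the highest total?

Dune: 5·2 + 5·2 + 7·4 + 6·4 + 13·1 = 85
Circe: 5·3 + 5·1 + 7·5 + 6·5 + 13·4 = 137
The Overstory: 5·5 + 5·4 + 7·2 + 6·1 + 13·3 = 104
Beloved: 5·1 + 5·5 + 7·1 + 6·2 + 13·5 = 114
1Q84: 5·4 + 5·3 + 7·3 + 6·3 + 13·2 = 100
Circe has the highest Borda score (137).

Circe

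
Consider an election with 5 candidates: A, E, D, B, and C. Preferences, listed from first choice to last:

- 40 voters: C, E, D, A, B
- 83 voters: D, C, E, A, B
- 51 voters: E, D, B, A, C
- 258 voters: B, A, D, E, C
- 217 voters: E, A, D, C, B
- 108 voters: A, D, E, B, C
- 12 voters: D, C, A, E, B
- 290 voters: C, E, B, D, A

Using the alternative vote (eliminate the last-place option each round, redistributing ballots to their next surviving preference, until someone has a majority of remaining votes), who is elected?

Round 1: A 108, E 268, D 95, B 258, C 330. Eliminate D.
Round 2: A 108, E 268, B 258, C 425. Eliminate A.
Round 3: E 376, B 258, C 425. Eliminate B.
Round 4: E 634, C 425. E has a majority.

E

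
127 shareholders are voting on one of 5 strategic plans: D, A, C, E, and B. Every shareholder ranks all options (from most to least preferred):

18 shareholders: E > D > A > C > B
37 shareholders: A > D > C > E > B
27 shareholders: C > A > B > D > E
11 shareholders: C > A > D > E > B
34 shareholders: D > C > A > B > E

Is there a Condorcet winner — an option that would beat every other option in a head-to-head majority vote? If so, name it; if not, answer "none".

none

Checking pairwise contests:
A beats D 75–52.
C beats A 72–55.
D beats C 89–38.
D beats E 109–18.
D beats B 100–27.
Every option loses at least one head-to-head, so there is no Condorcet winner.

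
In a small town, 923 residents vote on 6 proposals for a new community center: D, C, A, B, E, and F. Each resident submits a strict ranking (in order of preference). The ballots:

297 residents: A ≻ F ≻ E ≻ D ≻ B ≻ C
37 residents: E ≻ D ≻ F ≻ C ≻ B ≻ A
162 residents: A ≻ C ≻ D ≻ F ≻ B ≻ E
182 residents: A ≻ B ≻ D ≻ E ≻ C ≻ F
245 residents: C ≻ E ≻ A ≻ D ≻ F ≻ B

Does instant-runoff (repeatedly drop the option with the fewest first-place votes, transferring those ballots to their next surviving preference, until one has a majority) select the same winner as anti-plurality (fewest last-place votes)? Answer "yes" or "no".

Instant-runoff — R1 D 0, C 245, A 641, B 0, E 37, F 0 (A winner). Winner: A.
Anti-plurality — last-place votes: D 0, C 297, A 37, B 245, E 162, F 182. Winner: D.
The two methods disagree.

no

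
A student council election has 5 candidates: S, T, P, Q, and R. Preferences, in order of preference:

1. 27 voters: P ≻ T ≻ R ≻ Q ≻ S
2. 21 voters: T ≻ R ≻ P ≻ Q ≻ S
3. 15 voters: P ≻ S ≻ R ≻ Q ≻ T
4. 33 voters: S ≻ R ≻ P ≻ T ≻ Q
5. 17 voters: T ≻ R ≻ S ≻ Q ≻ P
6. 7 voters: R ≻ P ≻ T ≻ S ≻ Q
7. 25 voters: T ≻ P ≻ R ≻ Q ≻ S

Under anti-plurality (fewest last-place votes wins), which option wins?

R

Last-place votes: S 73, T 15, P 17, Q 40, R 0.
R is ranked last by the fewest voters, so R wins.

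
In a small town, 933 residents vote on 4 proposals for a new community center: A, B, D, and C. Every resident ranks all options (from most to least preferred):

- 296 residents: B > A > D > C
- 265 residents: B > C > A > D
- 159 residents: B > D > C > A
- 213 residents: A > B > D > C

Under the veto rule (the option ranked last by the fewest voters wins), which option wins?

B

Last-place votes: A 159, B 0, D 265, C 509.
B is ranked last by the fewest voters, so B wins.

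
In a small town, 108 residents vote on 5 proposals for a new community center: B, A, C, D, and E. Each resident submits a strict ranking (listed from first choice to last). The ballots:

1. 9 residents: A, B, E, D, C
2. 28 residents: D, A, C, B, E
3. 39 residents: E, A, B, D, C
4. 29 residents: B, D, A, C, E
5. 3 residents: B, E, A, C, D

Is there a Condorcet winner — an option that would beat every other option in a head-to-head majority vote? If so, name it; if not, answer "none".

Checking pairwise contests:
A beats B 76–32.
D beats A 57–51.
B beats C 80–28.
B beats D 80–28.
B beats E 69–39.
Every option loses at least one head-to-head, so there is no Condorcet winner.

none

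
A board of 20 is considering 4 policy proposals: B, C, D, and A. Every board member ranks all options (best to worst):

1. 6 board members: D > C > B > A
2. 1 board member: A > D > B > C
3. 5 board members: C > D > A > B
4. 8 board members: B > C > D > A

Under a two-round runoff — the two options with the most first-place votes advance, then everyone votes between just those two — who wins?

Round 1 first-place votes: B 8, C 5, D 6, A 1.
B and D advance.
Runoff: B is preferred to D by 8 voters; D by 12.
D wins the runoff.

D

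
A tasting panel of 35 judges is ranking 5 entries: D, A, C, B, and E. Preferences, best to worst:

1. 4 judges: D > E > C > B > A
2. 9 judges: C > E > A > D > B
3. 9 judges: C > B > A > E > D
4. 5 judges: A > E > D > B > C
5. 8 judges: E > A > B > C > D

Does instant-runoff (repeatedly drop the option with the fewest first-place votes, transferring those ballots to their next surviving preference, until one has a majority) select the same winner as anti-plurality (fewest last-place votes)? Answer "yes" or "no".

no

Instant-runoff — R1 D 4, A 5, C 18, B 0, E 8 (C winner). Winner: C.
Anti-plurality — last-place votes: D 17, A 4, C 5, B 9, E 0. Winner: E.
The two methods disagree.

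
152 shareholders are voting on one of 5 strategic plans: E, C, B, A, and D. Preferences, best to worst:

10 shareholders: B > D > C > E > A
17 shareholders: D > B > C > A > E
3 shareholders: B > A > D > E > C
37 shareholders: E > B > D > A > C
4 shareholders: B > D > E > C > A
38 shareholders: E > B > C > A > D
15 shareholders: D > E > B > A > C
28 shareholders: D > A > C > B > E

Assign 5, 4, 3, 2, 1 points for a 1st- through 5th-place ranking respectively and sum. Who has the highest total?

E: 10·2 + 17·1 + 3·2 + 37·5 + 4·3 + 38·5 + 15·4 + 28·1 = 518
C: 10·3 + 17·3 + 3·1 + 37·1 + 4·2 + 38·3 + 15·1 + 28·3 = 342
B: 10·5 + 17·4 + 3·5 + 37·4 + 4·5 + 38·4 + 15·3 + 28·2 = 554
A: 10·1 + 17·2 + 3·4 + 37·2 + 4·1 + 38·2 + 15·2 + 28·4 = 352
D: 10·4 + 17·5 + 3·3 + 37·3 + 4·4 + 38·1 + 15·5 + 28·5 = 514
B has the highest Borda score (554).

B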